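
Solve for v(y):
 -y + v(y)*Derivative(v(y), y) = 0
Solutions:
 v(y) = -sqrt(C1 + y^2)
 v(y) = sqrt(C1 + y^2)


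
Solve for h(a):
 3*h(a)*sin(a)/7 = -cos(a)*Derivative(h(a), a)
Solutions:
 h(a) = C1*cos(a)^(3/7)


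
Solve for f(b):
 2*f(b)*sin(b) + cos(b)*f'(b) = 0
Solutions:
 f(b) = C1*cos(b)^2


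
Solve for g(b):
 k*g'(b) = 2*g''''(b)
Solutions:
 g(b) = C1 + C2*exp(2^(2/3)*b*k^(1/3)/2) + C3*exp(2^(2/3)*b*k^(1/3)*(-1 + sqrt(3)*I)/4) + C4*exp(-2^(2/3)*b*k^(1/3)*(1 + sqrt(3)*I)/4)


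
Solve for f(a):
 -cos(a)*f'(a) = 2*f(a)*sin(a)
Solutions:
 f(a) = C1*cos(a)^2


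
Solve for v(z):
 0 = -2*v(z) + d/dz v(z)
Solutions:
 v(z) = C1*exp(2*z)


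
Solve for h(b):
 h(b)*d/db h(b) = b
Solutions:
 h(b) = -sqrt(C1 + b^2)
 h(b) = sqrt(C1 + b^2)


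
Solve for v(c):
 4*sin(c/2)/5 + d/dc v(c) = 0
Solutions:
 v(c) = C1 + 8*cos(c/2)/5


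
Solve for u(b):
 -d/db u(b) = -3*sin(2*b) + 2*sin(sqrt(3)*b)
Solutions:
 u(b) = C1 - 3*cos(2*b)/2 + 2*sqrt(3)*cos(sqrt(3)*b)/3


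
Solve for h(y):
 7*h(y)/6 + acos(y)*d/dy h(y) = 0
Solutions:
 h(y) = C1*exp(-7*Integral(1/acos(y), y)/6)


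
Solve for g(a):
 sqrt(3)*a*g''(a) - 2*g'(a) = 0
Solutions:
 g(a) = C1 + C2*a^(1 + 2*sqrt(3)/3)


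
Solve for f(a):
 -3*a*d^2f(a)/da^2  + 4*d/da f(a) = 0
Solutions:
 f(a) = C1 + C2*a^(7/3)


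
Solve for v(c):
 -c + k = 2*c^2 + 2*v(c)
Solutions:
 v(c) = -c^2 - c/2 + k/2


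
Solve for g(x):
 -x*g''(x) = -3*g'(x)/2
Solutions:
 g(x) = C1 + C2*x^(5/2)


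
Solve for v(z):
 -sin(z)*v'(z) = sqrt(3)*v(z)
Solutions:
 v(z) = C1*(cos(z) + 1)^(sqrt(3)/2)/(cos(z) - 1)^(sqrt(3)/2)


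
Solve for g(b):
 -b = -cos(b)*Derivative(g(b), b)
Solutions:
 g(b) = C1 + Integral(b/cos(b), b)


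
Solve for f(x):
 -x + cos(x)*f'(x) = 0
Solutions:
 f(x) = C1 + Integral(x/cos(x), x)


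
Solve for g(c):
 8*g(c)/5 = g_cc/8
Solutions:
 g(c) = C1*exp(-8*sqrt(5)*c/5) + C2*exp(8*sqrt(5)*c/5)


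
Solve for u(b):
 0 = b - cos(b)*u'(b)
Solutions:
 u(b) = C1 + Integral(b/cos(b), b)


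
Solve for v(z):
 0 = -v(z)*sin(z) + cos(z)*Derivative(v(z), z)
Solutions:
 v(z) = C1/cos(z)


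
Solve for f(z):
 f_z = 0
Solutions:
 f(z) = C1


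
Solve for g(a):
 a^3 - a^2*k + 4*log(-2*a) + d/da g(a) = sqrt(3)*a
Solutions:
 g(a) = C1 - a^4/4 + a^3*k/3 + sqrt(3)*a^2/2 - 4*a*log(-a) + 4*a*(1 - log(2))


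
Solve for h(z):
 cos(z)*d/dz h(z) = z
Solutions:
 h(z) = C1 + Integral(z/cos(z), z)


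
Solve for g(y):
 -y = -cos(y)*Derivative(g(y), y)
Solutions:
 g(y) = C1 + Integral(y/cos(y), y)


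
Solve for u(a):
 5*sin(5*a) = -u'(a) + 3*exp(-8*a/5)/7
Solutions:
 u(a) = C1 + cos(5*a) - 15*exp(-8*a/5)/56


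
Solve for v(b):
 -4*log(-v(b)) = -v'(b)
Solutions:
 -li(-v(b)) = C1 + 4*b


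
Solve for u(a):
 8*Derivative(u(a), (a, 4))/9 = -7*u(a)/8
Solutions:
 u(a) = (C1*sin(sqrt(3)*7^(1/4)*a/4) + C2*cos(sqrt(3)*7^(1/4)*a/4))*exp(-sqrt(3)*7^(1/4)*a/4) + (C3*sin(sqrt(3)*7^(1/4)*a/4) + C4*cos(sqrt(3)*7^(1/4)*a/4))*exp(sqrt(3)*7^(1/4)*a/4)


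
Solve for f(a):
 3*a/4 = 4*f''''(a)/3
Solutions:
 f(a) = C1 + C2*a + C3*a^2 + C4*a^3 + 3*a^5/640


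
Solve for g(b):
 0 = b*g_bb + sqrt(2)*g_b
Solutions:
 g(b) = C1 + C2*b^(1 - sqrt(2))


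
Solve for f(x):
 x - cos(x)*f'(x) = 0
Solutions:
 f(x) = C1 + Integral(x/cos(x), x)


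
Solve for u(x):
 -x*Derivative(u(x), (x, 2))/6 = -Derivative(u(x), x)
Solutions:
 u(x) = C1 + C2*x^7


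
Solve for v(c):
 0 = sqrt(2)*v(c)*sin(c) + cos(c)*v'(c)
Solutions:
 v(c) = C1*cos(c)^(sqrt(2))


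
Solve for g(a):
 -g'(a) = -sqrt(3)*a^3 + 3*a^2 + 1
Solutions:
 g(a) = C1 + sqrt(3)*a^4/4 - a^3 - a


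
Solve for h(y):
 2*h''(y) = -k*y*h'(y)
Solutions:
 h(y) = Piecewise((-sqrt(pi)*C1*erf(sqrt(k)*y/2)/sqrt(k) - C2, (k > 0) | (k < 0)), (-C1*y - C2, True))


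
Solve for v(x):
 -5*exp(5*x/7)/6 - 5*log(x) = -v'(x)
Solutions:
 v(x) = C1 + 5*x*log(x) - 5*x + 7*exp(5*x/7)/6


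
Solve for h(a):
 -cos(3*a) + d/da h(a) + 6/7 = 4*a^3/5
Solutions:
 h(a) = C1 + a^4/5 - 6*a/7 + sin(3*a)/3


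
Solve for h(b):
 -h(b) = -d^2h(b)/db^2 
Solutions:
 h(b) = C1*exp(-b) + C2*exp(b)


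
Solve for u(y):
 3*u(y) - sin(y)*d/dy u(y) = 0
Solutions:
 u(y) = C1*(cos(y) - 1)^(3/2)/(cos(y) + 1)^(3/2)


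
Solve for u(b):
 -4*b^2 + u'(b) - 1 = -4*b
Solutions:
 u(b) = C1 + 4*b^3/3 - 2*b^2 + b


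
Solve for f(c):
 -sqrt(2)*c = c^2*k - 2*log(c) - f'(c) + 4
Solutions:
 f(c) = C1 + c^3*k/3 + sqrt(2)*c^2/2 - 2*c*log(c) + 6*c


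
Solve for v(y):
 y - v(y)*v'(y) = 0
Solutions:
 v(y) = -sqrt(C1 + y^2)
 v(y) = sqrt(C1 + y^2)


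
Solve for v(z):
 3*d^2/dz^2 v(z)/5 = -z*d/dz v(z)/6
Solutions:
 v(z) = C1 + C2*erf(sqrt(5)*z/6)


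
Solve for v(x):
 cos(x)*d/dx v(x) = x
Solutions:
 v(x) = C1 + Integral(x/cos(x), x)


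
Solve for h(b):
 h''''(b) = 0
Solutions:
 h(b) = C1 + C2*b + C3*b^2 + C4*b^3


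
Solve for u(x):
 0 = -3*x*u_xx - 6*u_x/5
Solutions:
 u(x) = C1 + C2*x^(3/5)


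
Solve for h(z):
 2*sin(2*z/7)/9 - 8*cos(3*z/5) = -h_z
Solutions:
 h(z) = C1 + 40*sin(3*z/5)/3 + 7*cos(2*z/7)/9


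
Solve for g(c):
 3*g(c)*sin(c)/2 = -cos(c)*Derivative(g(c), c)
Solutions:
 g(c) = C1*cos(c)^(3/2)


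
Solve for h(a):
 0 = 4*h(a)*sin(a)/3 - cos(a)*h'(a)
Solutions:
 h(a) = C1/cos(a)^(4/3)


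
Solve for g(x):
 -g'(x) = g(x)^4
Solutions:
 g(x) = (-3^(2/3) - 3*3^(1/6)*I)*(1/(C1 + x))^(1/3)/6
 g(x) = (-3^(2/3) + 3*3^(1/6)*I)*(1/(C1 + x))^(1/3)/6
 g(x) = (1/(C1 + 3*x))^(1/3)


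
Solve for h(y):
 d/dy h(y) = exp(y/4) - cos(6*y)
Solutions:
 h(y) = C1 + 4*exp(y/4) - sin(6*y)/6


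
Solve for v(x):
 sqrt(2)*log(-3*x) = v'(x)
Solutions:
 v(x) = C1 + sqrt(2)*x*log(-x) + sqrt(2)*x*(-1 + log(3))


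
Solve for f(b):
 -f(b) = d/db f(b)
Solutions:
 f(b) = C1*exp(-b)


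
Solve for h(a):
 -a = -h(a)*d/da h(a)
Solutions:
 h(a) = -sqrt(C1 + a^2)
 h(a) = sqrt(C1 + a^2)


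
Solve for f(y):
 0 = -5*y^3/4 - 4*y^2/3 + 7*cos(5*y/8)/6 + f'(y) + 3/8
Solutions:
 f(y) = C1 + 5*y^4/16 + 4*y^3/9 - 3*y/8 - 28*sin(5*y/8)/15


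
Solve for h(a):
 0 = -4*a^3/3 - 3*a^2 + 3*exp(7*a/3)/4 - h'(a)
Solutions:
 h(a) = C1 - a^4/3 - a^3 + 9*exp(7*a/3)/28


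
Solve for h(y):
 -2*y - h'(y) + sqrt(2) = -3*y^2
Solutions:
 h(y) = C1 + y^3 - y^2 + sqrt(2)*y


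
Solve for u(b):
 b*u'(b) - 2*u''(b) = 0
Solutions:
 u(b) = C1 + C2*erfi(b/2)


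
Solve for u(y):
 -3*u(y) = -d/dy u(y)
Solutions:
 u(y) = C1*exp(3*y)


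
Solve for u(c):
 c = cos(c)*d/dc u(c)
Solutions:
 u(c) = C1 + Integral(c/cos(c), c)


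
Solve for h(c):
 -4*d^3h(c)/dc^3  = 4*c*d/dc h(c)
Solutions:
 h(c) = C1 + Integral(C2*airyai(-c) + C3*airybi(-c), c)


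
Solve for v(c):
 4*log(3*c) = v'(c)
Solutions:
 v(c) = C1 + 4*c*log(c) - 4*c + c*log(81)


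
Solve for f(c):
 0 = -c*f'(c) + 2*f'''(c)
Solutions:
 f(c) = C1 + Integral(C2*airyai(2^(2/3)*c/2) + C3*airybi(2^(2/3)*c/2), c)


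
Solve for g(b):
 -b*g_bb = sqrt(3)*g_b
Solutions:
 g(b) = C1 + C2*b^(1 - sqrt(3))


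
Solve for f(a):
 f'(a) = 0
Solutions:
 f(a) = C1


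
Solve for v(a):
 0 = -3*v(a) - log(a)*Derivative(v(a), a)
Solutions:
 v(a) = C1*exp(-3*li(a))


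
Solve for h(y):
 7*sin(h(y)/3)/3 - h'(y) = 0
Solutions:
 -7*y/3 + 3*log(cos(h(y)/3) - 1)/2 - 3*log(cos(h(y)/3) + 1)/2 = C1


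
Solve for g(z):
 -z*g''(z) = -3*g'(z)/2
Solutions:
 g(z) = C1 + C2*z^(5/2)


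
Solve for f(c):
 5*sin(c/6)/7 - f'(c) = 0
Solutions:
 f(c) = C1 - 30*cos(c/6)/7


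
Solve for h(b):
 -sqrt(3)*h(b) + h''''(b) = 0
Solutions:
 h(b) = C1*exp(-3^(1/8)*b) + C2*exp(3^(1/8)*b) + C3*sin(3^(1/8)*b) + C4*cos(3^(1/8)*b)


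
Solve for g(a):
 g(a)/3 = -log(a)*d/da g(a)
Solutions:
 g(a) = C1*exp(-li(a)/3)


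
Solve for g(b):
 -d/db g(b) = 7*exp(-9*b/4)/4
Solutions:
 g(b) = C1 + 7*exp(-9*b/4)/9


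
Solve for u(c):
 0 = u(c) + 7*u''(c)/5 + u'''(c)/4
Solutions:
 u(c) = C1*exp(c*(-56 + 392*2^(2/3)/(15*sqrt(379905) + 14351)^(1/3) + 2^(1/3)*(15*sqrt(379905) + 14351)^(1/3))/30)*sin(2^(1/3)*sqrt(3)*c*(-(15*sqrt(379905) + 14351)^(1/3) + 392*2^(1/3)/(15*sqrt(379905) + 14351)^(1/3))/30) + C2*exp(c*(-56 + 392*2^(2/3)/(15*sqrt(379905) + 14351)^(1/3) + 2^(1/3)*(15*sqrt(379905) + 14351)^(1/3))/30)*cos(2^(1/3)*sqrt(3)*c*(-(15*sqrt(379905) + 14351)^(1/3) + 392*2^(1/3)/(15*sqrt(379905) + 14351)^(1/3))/30) + C3*exp(-c*(392*2^(2/3)/(15*sqrt(379905) + 14351)^(1/3) + 28 + 2^(1/3)*(15*sqrt(379905) + 14351)^(1/3))/15)


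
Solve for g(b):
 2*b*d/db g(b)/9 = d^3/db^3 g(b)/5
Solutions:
 g(b) = C1 + Integral(C2*airyai(30^(1/3)*b/3) + C3*airybi(30^(1/3)*b/3), b)


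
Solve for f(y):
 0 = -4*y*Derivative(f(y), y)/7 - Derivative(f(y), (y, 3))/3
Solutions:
 f(y) = C1 + Integral(C2*airyai(-12^(1/3)*7^(2/3)*y/7) + C3*airybi(-12^(1/3)*7^(2/3)*y/7), y)


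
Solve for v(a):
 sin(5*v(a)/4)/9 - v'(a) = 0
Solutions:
 -a/9 + 2*log(cos(5*v(a)/4) - 1)/5 - 2*log(cos(5*v(a)/4) + 1)/5 = C1


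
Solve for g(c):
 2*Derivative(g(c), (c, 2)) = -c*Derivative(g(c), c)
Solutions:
 g(c) = C1 + C2*erf(c/2)


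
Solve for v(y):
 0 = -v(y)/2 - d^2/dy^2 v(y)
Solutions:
 v(y) = C1*sin(sqrt(2)*y/2) + C2*cos(sqrt(2)*y/2)


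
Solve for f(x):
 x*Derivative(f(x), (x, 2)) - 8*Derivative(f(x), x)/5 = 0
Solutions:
 f(x) = C1 + C2*x^(13/5)


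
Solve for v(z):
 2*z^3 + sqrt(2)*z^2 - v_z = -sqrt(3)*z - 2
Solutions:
 v(z) = C1 + z^4/2 + sqrt(2)*z^3/3 + sqrt(3)*z^2/2 + 2*z


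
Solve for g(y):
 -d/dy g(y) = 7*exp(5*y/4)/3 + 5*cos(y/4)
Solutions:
 g(y) = C1 - 28*exp(5*y/4)/15 - 20*sin(y/4)


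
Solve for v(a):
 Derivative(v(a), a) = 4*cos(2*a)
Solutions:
 v(a) = C1 + 2*sin(2*a)


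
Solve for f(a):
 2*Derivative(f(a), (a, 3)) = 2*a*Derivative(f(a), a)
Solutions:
 f(a) = C1 + Integral(C2*airyai(a) + C3*airybi(a), a)


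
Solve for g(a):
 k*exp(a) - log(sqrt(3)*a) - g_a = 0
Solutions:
 g(a) = C1 - a*log(a) + a*(1 - log(3)/2) + k*exp(a)


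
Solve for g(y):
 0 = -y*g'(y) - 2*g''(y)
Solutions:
 g(y) = C1 + C2*erf(y/2)


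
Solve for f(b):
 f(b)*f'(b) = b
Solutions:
 f(b) = -sqrt(C1 + b^2)
 f(b) = sqrt(C1 + b^2)


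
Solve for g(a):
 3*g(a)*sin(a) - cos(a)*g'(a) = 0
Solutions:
 g(a) = C1/cos(a)^3


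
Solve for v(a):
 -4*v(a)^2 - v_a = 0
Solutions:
 v(a) = 1/(C1 + 4*a)


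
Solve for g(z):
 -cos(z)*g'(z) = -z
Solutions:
 g(z) = C1 + Integral(z/cos(z), z)


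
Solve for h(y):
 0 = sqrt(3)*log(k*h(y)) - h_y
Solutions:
 li(k*h(y))/k = C1 + sqrt(3)*y


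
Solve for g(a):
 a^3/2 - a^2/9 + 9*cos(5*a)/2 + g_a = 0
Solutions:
 g(a) = C1 - a^4/8 + a^3/27 - 9*sin(5*a)/10


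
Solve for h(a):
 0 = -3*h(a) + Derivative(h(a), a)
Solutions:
 h(a) = C1*exp(3*a)


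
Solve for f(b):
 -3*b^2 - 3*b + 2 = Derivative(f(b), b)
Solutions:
 f(b) = C1 - b^3 - 3*b^2/2 + 2*b


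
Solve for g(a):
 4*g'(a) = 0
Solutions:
 g(a) = C1


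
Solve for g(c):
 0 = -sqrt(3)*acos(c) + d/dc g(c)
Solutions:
 g(c) = C1 + sqrt(3)*(c*acos(c) - sqrt(1 - c^2))


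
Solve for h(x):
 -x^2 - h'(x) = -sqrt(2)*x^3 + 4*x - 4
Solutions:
 h(x) = C1 + sqrt(2)*x^4/4 - x^3/3 - 2*x^2 + 4*x


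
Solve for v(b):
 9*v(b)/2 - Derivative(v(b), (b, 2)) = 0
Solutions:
 v(b) = C1*exp(-3*sqrt(2)*b/2) + C2*exp(3*sqrt(2)*b/2)


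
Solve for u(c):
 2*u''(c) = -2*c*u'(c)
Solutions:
 u(c) = C1 + C2*erf(sqrt(2)*c/2)


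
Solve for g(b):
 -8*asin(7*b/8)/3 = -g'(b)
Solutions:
 g(b) = C1 + 8*b*asin(7*b/8)/3 + 8*sqrt(64 - 49*b^2)/21


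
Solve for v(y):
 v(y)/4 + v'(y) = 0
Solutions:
 v(y) = C1*exp(-y/4)


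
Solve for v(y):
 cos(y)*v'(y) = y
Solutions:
 v(y) = C1 + Integral(y/cos(y), y)


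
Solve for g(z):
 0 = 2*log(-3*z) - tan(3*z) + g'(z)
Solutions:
 g(z) = C1 - 2*z*log(-z) - 2*z*log(3) + 2*z - log(cos(3*z))/3


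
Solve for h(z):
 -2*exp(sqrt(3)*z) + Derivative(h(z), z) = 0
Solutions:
 h(z) = C1 + 2*sqrt(3)*exp(sqrt(3)*z)/3


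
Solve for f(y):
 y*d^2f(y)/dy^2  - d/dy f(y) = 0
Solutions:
 f(y) = C1 + C2*y^2


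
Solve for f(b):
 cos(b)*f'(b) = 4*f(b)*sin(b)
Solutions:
 f(b) = C1/cos(b)^4


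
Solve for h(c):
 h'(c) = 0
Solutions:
 h(c) = C1


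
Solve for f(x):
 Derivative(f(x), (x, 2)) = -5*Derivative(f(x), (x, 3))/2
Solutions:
 f(x) = C1 + C2*x + C3*exp(-2*x/5)


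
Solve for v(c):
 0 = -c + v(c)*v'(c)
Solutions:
 v(c) = -sqrt(C1 + c^2)
 v(c) = sqrt(C1 + c^2)


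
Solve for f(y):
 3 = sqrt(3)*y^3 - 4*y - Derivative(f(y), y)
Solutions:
 f(y) = C1 + sqrt(3)*y^4/4 - 2*y^2 - 3*y


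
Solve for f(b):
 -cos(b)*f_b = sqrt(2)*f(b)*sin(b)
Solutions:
 f(b) = C1*cos(b)^(sqrt(2))


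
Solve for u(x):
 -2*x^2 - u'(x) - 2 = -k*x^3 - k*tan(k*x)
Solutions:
 u(x) = C1 + k*x^4/4 + k*Piecewise((-log(cos(k*x))/k, Ne(k, 0)), (0, True)) - 2*x^3/3 - 2*x


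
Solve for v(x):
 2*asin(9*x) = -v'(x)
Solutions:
 v(x) = C1 - 2*x*asin(9*x) - 2*sqrt(1 - 81*x^2)/9


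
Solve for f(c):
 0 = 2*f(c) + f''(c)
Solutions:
 f(c) = C1*sin(sqrt(2)*c) + C2*cos(sqrt(2)*c)


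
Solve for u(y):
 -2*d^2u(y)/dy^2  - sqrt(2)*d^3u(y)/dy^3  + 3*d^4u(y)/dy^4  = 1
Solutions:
 u(y) = C1 + C2*y + C3*exp(y*(sqrt(2) + sqrt(26))/6) + C4*exp(y*(-sqrt(26) + sqrt(2))/6) - y^2/4


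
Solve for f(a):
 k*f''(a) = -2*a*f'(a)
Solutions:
 f(a) = C1 + C2*sqrt(k)*erf(a*sqrt(1/k))


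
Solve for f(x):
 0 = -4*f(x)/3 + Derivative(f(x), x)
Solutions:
 f(x) = C1*exp(4*x/3)


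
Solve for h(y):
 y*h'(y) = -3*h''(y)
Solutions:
 h(y) = C1 + C2*erf(sqrt(6)*y/6)


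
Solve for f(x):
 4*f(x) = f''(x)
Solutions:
 f(x) = C1*exp(-2*x) + C2*exp(2*x)


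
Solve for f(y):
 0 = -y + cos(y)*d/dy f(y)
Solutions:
 f(y) = C1 + Integral(y/cos(y), y)


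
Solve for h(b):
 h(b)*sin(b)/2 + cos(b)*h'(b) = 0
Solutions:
 h(b) = C1*sqrt(cos(b))


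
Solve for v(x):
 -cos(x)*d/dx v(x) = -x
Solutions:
 v(x) = C1 + Integral(x/cos(x), x)


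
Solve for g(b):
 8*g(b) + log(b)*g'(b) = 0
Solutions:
 g(b) = C1*exp(-8*li(b))


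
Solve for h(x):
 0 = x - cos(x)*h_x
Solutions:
 h(x) = C1 + Integral(x/cos(x), x)


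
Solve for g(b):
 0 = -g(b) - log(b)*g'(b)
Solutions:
 g(b) = C1*exp(-li(b))


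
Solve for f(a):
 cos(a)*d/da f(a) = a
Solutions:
 f(a) = C1 + Integral(a/cos(a), a)


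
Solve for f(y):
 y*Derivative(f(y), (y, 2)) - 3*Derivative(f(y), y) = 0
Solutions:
 f(y) = C1 + C2*y^4


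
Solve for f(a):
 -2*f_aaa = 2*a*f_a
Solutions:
 f(a) = C1 + Integral(C2*airyai(-a) + C3*airybi(-a), a)


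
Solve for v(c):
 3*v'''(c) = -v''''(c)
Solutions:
 v(c) = C1 + C2*c + C3*c^2 + C4*exp(-3*c)


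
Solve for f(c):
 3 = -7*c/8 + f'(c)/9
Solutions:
 f(c) = C1 + 63*c^2/16 + 27*c


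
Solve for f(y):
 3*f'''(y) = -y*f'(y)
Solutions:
 f(y) = C1 + Integral(C2*airyai(-3^(2/3)*y/3) + C3*airybi(-3^(2/3)*y/3), y)


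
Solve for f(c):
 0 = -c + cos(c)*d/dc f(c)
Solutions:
 f(c) = C1 + Integral(c/cos(c), c)


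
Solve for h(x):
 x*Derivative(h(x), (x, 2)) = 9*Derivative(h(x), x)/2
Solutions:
 h(x) = C1 + C2*x^(11/2)


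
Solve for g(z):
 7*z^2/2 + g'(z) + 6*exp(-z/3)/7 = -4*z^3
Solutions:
 g(z) = C1 - z^4 - 7*z^3/6 + 18*exp(-z/3)/7


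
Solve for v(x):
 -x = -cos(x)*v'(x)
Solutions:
 v(x) = C1 + Integral(x/cos(x), x)


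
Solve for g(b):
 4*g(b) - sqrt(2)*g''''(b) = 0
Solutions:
 g(b) = C1*exp(-2^(3/8)*b) + C2*exp(2^(3/8)*b) + C3*sin(2^(3/8)*b) + C4*cos(2^(3/8)*b)


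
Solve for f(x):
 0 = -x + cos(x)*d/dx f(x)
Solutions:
 f(x) = C1 + Integral(x/cos(x), x)


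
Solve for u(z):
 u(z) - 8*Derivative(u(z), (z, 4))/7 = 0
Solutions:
 u(z) = C1*exp(-14^(1/4)*z/2) + C2*exp(14^(1/4)*z/2) + C3*sin(14^(1/4)*z/2) + C4*cos(14^(1/4)*z/2)


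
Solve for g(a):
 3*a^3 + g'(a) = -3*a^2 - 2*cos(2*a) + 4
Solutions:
 g(a) = C1 - 3*a^4/4 - a^3 + 4*a - sin(2*a)


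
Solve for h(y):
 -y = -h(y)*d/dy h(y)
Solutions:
 h(y) = -sqrt(C1 + y^2)
 h(y) = sqrt(C1 + y^2)


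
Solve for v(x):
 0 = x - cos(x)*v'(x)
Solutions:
 v(x) = C1 + Integral(x/cos(x), x)


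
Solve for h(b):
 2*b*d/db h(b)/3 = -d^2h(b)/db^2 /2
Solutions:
 h(b) = C1 + C2*erf(sqrt(6)*b/3)


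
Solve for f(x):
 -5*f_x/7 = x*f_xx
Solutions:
 f(x) = C1 + C2*x^(2/7)


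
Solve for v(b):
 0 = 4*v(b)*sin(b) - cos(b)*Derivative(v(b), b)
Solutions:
 v(b) = C1/cos(b)^4


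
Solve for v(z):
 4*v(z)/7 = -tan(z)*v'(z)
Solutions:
 v(z) = C1/sin(z)^(4/7)


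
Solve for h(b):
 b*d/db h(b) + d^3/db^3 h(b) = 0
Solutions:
 h(b) = C1 + Integral(C2*airyai(-b) + C3*airybi(-b), b)


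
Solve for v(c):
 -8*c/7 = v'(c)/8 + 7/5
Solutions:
 v(c) = C1 - 32*c^2/7 - 56*c/5


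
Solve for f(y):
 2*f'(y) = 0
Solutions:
 f(y) = C1


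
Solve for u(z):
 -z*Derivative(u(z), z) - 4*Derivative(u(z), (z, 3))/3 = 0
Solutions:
 u(z) = C1 + Integral(C2*airyai(-6^(1/3)*z/2) + C3*airybi(-6^(1/3)*z/2), z)


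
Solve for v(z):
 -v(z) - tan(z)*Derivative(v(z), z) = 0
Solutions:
 v(z) = C1/sin(z)


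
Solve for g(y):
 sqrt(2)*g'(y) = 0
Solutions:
 g(y) = C1


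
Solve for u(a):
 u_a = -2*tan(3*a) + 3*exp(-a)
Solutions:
 u(a) = C1 - log(tan(3*a)^2 + 1)/3 - 3*exp(-a)


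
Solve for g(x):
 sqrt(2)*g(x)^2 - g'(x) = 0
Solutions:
 g(x) = -1/(C1 + sqrt(2)*x)


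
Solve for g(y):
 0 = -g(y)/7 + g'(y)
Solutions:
 g(y) = C1*exp(y/7)


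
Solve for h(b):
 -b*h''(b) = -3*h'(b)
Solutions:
 h(b) = C1 + C2*b^4


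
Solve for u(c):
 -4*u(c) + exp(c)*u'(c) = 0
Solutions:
 u(c) = C1*exp(-4*exp(-c))


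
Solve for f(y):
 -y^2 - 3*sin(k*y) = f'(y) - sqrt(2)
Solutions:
 f(y) = C1 - y^3/3 + sqrt(2)*y + 3*cos(k*y)/k


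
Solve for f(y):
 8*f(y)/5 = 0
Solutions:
 f(y) = 0


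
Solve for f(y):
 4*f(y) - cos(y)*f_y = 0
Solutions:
 f(y) = C1*(sin(y)^2 + 2*sin(y) + 1)/(sin(y)^2 - 2*sin(y) + 1)


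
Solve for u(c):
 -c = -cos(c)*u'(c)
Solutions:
 u(c) = C1 + Integral(c/cos(c), c)


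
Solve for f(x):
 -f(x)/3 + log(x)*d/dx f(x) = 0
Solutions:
 f(x) = C1*exp(li(x)/3)


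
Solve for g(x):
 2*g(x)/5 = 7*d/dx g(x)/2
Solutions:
 g(x) = C1*exp(4*x/35)


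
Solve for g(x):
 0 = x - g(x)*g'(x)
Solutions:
 g(x) = -sqrt(C1 + x^2)
 g(x) = sqrt(C1 + x^2)


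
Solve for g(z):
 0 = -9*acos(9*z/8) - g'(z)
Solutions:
 g(z) = C1 - 9*z*acos(9*z/8) + sqrt(64 - 81*z^2)


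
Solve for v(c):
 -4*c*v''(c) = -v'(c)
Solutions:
 v(c) = C1 + C2*c^(5/4)


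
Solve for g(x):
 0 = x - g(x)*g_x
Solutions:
 g(x) = -sqrt(C1 + x^2)
 g(x) = sqrt(C1 + x^2)


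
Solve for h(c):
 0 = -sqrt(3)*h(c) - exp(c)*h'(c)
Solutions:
 h(c) = C1*exp(sqrt(3)*exp(-c))


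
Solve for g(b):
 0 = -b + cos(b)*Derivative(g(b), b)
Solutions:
 g(b) = C1 + Integral(b/cos(b), b)


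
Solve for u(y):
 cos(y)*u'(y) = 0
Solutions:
 u(y) = C1


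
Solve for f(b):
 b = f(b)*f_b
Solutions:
 f(b) = -sqrt(C1 + b^2)
 f(b) = sqrt(C1 + b^2)


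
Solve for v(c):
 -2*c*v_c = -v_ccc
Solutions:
 v(c) = C1 + Integral(C2*airyai(2^(1/3)*c) + C3*airybi(2^(1/3)*c), c)


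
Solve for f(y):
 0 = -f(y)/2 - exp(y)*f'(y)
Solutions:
 f(y) = C1*exp(exp(-y)/2)


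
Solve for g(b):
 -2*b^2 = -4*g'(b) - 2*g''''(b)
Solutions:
 g(b) = C1 + C4*exp(-2^(1/3)*b) + b^3/6 + (C2*sin(2^(1/3)*sqrt(3)*b/2) + C3*cos(2^(1/3)*sqrt(3)*b/2))*exp(2^(1/3)*b/2)


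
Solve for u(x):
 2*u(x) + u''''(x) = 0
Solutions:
 u(x) = (C1*sin(2^(3/4)*x/2) + C2*cos(2^(3/4)*x/2))*exp(-2^(3/4)*x/2) + (C3*sin(2^(3/4)*x/2) + C4*cos(2^(3/4)*x/2))*exp(2^(3/4)*x/2)


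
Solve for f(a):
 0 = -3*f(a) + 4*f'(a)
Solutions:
 f(a) = C1*exp(3*a/4)


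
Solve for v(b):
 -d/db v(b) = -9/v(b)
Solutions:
 v(b) = -sqrt(C1 + 18*b)
 v(b) = sqrt(C1 + 18*b)


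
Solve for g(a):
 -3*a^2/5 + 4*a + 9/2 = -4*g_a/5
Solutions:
 g(a) = C1 + a^3/4 - 5*a^2/2 - 45*a/8


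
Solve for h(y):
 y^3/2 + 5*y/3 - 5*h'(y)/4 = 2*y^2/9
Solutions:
 h(y) = C1 + y^4/10 - 8*y^3/135 + 2*y^2/3


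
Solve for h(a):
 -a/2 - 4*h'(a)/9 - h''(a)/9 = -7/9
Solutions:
 h(a) = C1 + C2*exp(-4*a) - 9*a^2/16 + 65*a/32


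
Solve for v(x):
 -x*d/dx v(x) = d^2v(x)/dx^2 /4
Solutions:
 v(x) = C1 + C2*erf(sqrt(2)*x)


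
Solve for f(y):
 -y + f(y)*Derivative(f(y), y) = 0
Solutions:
 f(y) = -sqrt(C1 + y^2)
 f(y) = sqrt(C1 + y^2)


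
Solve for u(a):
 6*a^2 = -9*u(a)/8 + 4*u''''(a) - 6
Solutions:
 u(a) = C1*exp(-2^(3/4)*sqrt(3)*a/4) + C2*exp(2^(3/4)*sqrt(3)*a/4) + C3*sin(2^(3/4)*sqrt(3)*a/4) + C4*cos(2^(3/4)*sqrt(3)*a/4) - 16*a^2/3 - 16/3


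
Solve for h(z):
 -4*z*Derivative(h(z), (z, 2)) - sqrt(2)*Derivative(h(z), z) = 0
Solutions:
 h(z) = C1 + C2*z^(1 - sqrt(2)/4)


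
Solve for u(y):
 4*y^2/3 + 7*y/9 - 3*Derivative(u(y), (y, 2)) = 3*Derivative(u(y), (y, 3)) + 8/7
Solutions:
 u(y) = C1 + C2*y + C3*exp(-y) + y^4/27 - 17*y^3/162 + 47*y^2/378


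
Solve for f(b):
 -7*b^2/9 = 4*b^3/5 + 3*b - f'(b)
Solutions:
 f(b) = C1 + b^4/5 + 7*b^3/27 + 3*b^2/2


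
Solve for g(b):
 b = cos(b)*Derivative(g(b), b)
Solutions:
 g(b) = C1 + Integral(b/cos(b), b)


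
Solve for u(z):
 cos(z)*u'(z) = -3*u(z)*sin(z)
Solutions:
 u(z) = C1*cos(z)^3


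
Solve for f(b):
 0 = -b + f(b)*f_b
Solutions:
 f(b) = -sqrt(C1 + b^2)
 f(b) = sqrt(C1 + b^2)


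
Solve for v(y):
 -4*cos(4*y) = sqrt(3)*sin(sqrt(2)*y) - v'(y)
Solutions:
 v(y) = C1 + sin(4*y) - sqrt(6)*cos(sqrt(2)*y)/2


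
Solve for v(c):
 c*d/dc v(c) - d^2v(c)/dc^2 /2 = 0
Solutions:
 v(c) = C1 + C2*erfi(c)


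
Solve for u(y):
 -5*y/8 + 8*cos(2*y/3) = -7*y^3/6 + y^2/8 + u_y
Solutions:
 u(y) = C1 + 7*y^4/24 - y^3/24 - 5*y^2/16 + 12*sin(2*y/3)


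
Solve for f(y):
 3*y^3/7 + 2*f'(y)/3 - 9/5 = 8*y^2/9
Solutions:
 f(y) = C1 - 9*y^4/56 + 4*y^3/9 + 27*y/10


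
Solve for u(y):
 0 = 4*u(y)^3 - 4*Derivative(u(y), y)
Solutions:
 u(y) = -sqrt(2)*sqrt(-1/(C1 + y))/2
 u(y) = sqrt(2)*sqrt(-1/(C1 + y))/2


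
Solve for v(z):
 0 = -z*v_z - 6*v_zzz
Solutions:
 v(z) = C1 + Integral(C2*airyai(-6^(2/3)*z/6) + C3*airybi(-6^(2/3)*z/6), z)


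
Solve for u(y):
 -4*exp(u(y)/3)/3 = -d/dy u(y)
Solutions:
 u(y) = 3*log(-1/(C1 + 4*y)) + 6*log(3)


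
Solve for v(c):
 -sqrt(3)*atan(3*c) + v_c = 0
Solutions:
 v(c) = C1 + sqrt(3)*(c*atan(3*c) - log(9*c^2 + 1)/6)


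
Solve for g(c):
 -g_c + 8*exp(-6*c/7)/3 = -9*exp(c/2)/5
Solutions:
 g(c) = C1 + 18*exp(c/2)/5 - 28*exp(-6*c/7)/9


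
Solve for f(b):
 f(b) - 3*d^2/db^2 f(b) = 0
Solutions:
 f(b) = C1*exp(-sqrt(3)*b/3) + C2*exp(sqrt(3)*b/3)


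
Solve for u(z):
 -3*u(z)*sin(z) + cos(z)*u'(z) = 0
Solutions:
 u(z) = C1/cos(z)^3


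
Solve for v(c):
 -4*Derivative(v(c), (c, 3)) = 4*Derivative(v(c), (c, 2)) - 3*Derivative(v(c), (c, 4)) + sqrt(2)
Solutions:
 v(c) = C1 + C2*c + C3*exp(-2*c/3) + C4*exp(2*c) - sqrt(2)*c^2/8


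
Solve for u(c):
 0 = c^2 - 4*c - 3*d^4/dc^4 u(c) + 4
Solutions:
 u(c) = C1 + C2*c + C3*c^2 + C4*c^3 + c^6/1080 - c^5/90 + c^4/18


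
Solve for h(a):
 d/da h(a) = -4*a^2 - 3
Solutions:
 h(a) = C1 - 4*a^3/3 - 3*a


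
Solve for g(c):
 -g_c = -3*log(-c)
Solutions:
 g(c) = C1 + 3*c*log(-c) - 3*c


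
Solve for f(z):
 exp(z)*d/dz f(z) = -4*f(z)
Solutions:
 f(z) = C1*exp(4*exp(-z))


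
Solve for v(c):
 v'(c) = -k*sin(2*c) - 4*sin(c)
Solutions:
 v(c) = C1 - k*sin(c)^2 + 4*cos(c)


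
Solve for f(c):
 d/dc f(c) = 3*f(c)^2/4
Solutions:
 f(c) = -4/(C1 + 3*c)


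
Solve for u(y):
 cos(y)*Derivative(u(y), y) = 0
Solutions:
 u(y) = C1


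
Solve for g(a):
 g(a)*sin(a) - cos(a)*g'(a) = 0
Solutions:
 g(a) = C1/cos(a)


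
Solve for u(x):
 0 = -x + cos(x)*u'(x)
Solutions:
 u(x) = C1 + Integral(x/cos(x), x)


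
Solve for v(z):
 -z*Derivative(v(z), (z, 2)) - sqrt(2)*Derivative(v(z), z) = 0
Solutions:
 v(z) = C1 + C2*z^(1 - sqrt(2))


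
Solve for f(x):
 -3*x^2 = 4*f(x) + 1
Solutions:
 f(x) = -3*x^2/4 - 1/4


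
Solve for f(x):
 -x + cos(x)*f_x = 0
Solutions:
 f(x) = C1 + Integral(x/cos(x), x)


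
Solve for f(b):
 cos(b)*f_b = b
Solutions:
 f(b) = C1 + Integral(b/cos(b), b)


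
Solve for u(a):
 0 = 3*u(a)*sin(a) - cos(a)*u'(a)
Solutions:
 u(a) = C1/cos(a)^3


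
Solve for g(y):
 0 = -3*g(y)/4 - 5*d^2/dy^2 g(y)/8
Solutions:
 g(y) = C1*sin(sqrt(30)*y/5) + C2*cos(sqrt(30)*y/5)


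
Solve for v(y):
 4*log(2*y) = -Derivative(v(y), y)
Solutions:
 v(y) = C1 - 4*y*log(y) - y*log(16) + 4*y


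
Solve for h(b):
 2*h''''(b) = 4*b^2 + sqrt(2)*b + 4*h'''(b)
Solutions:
 h(b) = C1 + C2*b + C3*b^2 + C4*exp(2*b) - b^5/60 + b^4*(-4 - sqrt(2))/96 + b^3*(-4 - sqrt(2))/48


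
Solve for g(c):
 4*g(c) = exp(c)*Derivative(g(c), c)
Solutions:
 g(c) = C1*exp(-4*exp(-c))


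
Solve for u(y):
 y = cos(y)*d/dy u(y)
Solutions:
 u(y) = C1 + Integral(y/cos(y), y)


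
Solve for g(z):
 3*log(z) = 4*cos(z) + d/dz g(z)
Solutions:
 g(z) = C1 + 3*z*log(z) - 3*z - 4*sin(z)


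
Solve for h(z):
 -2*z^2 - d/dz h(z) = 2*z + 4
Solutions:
 h(z) = C1 - 2*z^3/3 - z^2 - 4*z


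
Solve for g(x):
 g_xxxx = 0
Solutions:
 g(x) = C1 + C2*x + C3*x^2 + C4*x^3


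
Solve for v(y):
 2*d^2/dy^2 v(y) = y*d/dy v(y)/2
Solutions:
 v(y) = C1 + C2*erfi(sqrt(2)*y/4)


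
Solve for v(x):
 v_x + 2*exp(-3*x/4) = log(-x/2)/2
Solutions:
 v(x) = C1 + x*log(-x)/2 + x*(-1 - log(2))/2 + 8*exp(-3*x/4)/3


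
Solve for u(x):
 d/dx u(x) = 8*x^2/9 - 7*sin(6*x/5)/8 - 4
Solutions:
 u(x) = C1 + 8*x^3/27 - 4*x + 35*cos(6*x/5)/48


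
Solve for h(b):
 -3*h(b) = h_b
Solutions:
 h(b) = C1*exp(-3*b)


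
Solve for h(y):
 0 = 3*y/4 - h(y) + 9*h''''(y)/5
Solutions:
 h(y) = C1*exp(-sqrt(3)*5^(1/4)*y/3) + C2*exp(sqrt(3)*5^(1/4)*y/3) + C3*sin(sqrt(3)*5^(1/4)*y/3) + C4*cos(sqrt(3)*5^(1/4)*y/3) + 3*y/4


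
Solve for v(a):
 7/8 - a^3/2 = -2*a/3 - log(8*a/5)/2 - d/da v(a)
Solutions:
 v(a) = C1 + a^4/8 - a^2/3 - a*log(a)/2 - 3*a*log(2)/2 - 3*a/8 + a*log(5)/2


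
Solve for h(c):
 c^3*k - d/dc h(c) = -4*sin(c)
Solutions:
 h(c) = C1 + c^4*k/4 - 4*cos(c)


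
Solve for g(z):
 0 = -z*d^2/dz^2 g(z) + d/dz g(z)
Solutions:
 g(z) = C1 + C2*z^2


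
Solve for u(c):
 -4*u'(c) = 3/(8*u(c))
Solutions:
 u(c) = -sqrt(C1 - 3*c)/4
 u(c) = sqrt(C1 - 3*c)/4


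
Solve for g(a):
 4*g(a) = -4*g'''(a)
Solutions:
 g(a) = C3*exp(-a) + (C1*sin(sqrt(3)*a/2) + C2*cos(sqrt(3)*a/2))*exp(a/2)


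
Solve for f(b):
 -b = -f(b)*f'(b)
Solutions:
 f(b) = -sqrt(C1 + b^2)
 f(b) = sqrt(C1 + b^2)


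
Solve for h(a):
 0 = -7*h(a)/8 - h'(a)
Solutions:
 h(a) = C1*exp(-7*a/8)


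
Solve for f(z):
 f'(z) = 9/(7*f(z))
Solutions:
 f(z) = -sqrt(C1 + 126*z)/7
 f(z) = sqrt(C1 + 126*z)/7


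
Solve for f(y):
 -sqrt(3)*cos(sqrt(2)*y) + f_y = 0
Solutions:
 f(y) = C1 + sqrt(6)*sin(sqrt(2)*y)/2


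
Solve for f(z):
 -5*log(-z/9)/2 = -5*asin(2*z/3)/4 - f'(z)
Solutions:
 f(z) = C1 + 5*z*log(-z)/2 - 5*z*asin(2*z/3)/4 - 5*z*log(3) - 5*z/2 - 5*sqrt(9 - 4*z^2)/8


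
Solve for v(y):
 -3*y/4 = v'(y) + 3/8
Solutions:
 v(y) = C1 - 3*y^2/8 - 3*y/8


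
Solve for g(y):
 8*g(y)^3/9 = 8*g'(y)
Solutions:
 g(y) = -3*sqrt(2)*sqrt(-1/(C1 + y))/2
 g(y) = 3*sqrt(2)*sqrt(-1/(C1 + y))/2


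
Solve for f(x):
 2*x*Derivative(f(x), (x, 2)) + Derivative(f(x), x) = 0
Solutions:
 f(x) = C1 + C2*sqrt(x)


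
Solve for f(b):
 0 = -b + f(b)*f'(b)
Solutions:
 f(b) = -sqrt(C1 + b^2)
 f(b) = sqrt(C1 + b^2)


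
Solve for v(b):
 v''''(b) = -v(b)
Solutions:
 v(b) = (C1*sin(sqrt(2)*b/2) + C2*cos(sqrt(2)*b/2))*exp(-sqrt(2)*b/2) + (C3*sin(sqrt(2)*b/2) + C4*cos(sqrt(2)*b/2))*exp(sqrt(2)*b/2)


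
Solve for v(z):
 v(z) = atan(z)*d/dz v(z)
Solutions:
 v(z) = C1*exp(Integral(1/atan(z), z))


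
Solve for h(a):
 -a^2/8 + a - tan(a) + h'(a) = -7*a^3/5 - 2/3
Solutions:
 h(a) = C1 - 7*a^4/20 + a^3/24 - a^2/2 - 2*a/3 - log(cos(a))


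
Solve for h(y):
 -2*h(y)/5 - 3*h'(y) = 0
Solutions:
 h(y) = C1*exp(-2*y/15)


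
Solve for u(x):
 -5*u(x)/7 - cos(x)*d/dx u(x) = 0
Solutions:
 u(x) = C1*(sin(x) - 1)^(5/14)/(sin(x) + 1)^(5/14)


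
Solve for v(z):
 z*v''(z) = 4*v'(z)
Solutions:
 v(z) = C1 + C2*z^5


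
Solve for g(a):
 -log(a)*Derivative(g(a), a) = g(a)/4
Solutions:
 g(a) = C1*exp(-li(a)/4)


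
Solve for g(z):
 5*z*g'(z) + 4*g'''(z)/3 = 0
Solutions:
 g(z) = C1 + Integral(C2*airyai(-30^(1/3)*z/2) + C3*airybi(-30^(1/3)*z/2), z)


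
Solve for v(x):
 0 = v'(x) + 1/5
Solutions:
 v(x) = C1 - x/5


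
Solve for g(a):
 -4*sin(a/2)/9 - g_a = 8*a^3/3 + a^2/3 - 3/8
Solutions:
 g(a) = C1 - 2*a^4/3 - a^3/9 + 3*a/8 + 8*cos(a/2)/9


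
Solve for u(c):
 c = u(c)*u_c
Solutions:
 u(c) = -sqrt(C1 + c^2)
 u(c) = sqrt(C1 + c^2)


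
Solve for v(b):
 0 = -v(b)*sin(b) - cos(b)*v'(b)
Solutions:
 v(b) = C1*cos(b)


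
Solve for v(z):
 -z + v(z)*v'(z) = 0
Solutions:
 v(z) = -sqrt(C1 + z^2)
 v(z) = sqrt(C1 + z^2)


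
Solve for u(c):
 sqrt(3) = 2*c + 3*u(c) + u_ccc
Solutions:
 u(c) = C3*exp(-3^(1/3)*c) - 2*c/3 + (C1*sin(3^(5/6)*c/2) + C2*cos(3^(5/6)*c/2))*exp(3^(1/3)*c/2) + sqrt(3)/3


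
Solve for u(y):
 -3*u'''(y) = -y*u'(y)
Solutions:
 u(y) = C1 + Integral(C2*airyai(3^(2/3)*y/3) + C3*airybi(3^(2/3)*y/3), y)


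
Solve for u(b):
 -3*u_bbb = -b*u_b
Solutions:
 u(b) = C1 + Integral(C2*airyai(3^(2/3)*b/3) + C3*airybi(3^(2/3)*b/3), b)


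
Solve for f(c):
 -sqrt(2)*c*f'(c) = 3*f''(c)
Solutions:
 f(c) = C1 + C2*erf(2^(3/4)*sqrt(3)*c/6)


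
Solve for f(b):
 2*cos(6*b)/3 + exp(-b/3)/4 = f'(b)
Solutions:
 f(b) = C1 + sin(6*b)/9 - 3*exp(-b/3)/4


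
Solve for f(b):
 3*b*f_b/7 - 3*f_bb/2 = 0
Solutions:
 f(b) = C1 + C2*erfi(sqrt(7)*b/7)


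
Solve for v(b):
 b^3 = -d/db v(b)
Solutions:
 v(b) = C1 - b^4/4


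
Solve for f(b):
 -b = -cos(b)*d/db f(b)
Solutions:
 f(b) = C1 + Integral(b/cos(b), b)


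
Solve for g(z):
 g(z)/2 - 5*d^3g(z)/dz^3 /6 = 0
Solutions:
 g(z) = C3*exp(3^(1/3)*5^(2/3)*z/5) + (C1*sin(3^(5/6)*5^(2/3)*z/10) + C2*cos(3^(5/6)*5^(2/3)*z/10))*exp(-3^(1/3)*5^(2/3)*z/10)


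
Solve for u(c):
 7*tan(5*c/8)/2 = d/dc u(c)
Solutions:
 u(c) = C1 - 28*log(cos(5*c/8))/5


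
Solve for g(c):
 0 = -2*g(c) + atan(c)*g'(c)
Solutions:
 g(c) = C1*exp(2*Integral(1/atan(c), c))


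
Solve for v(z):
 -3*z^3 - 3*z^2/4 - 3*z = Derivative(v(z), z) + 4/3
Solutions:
 v(z) = C1 - 3*z^4/4 - z^3/4 - 3*z^2/2 - 4*z/3


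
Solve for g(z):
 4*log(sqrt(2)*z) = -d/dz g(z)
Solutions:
 g(z) = C1 - 4*z*log(z) - z*log(4) + 4*z


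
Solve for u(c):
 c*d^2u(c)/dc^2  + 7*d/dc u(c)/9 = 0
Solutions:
 u(c) = C1 + C2*c^(2/9)


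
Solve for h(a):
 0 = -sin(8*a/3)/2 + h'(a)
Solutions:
 h(a) = C1 - 3*cos(8*a/3)/16


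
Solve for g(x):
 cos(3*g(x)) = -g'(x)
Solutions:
 g(x) = -asin((C1 + exp(6*x))/(C1 - exp(6*x)))/3 + pi/3
 g(x) = asin((C1 + exp(6*x))/(C1 - exp(6*x)))/3


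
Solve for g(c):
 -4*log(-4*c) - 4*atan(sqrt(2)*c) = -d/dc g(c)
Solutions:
 g(c) = C1 + 4*c*log(-c) + 4*c*atan(sqrt(2)*c) - 4*c + 8*c*log(2) - sqrt(2)*log(2*c^2 + 1)


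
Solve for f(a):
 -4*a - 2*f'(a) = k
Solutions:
 f(a) = C1 - a^2 - a*k/2


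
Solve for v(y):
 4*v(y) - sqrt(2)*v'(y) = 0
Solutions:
 v(y) = C1*exp(2*sqrt(2)*y)


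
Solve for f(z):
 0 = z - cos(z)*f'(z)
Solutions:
 f(z) = C1 + Integral(z/cos(z), z)


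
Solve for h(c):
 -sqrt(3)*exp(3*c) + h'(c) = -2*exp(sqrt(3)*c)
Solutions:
 h(c) = C1 + sqrt(3)*exp(3*c)/3 - 2*sqrt(3)*exp(sqrt(3)*c)/3


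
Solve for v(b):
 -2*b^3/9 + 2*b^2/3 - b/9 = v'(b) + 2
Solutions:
 v(b) = C1 - b^4/18 + 2*b^3/9 - b^2/18 - 2*b


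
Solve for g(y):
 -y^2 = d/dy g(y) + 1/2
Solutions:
 g(y) = C1 - y^3/3 - y/2


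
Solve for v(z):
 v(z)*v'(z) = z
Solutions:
 v(z) = -sqrt(C1 + z^2)
 v(z) = sqrt(C1 + z^2)


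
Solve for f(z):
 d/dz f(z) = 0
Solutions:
 f(z) = C1


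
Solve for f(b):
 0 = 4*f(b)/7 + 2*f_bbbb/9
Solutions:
 f(b) = (C1*sin(14^(3/4)*sqrt(3)*b/14) + C2*cos(14^(3/4)*sqrt(3)*b/14))*exp(-14^(3/4)*sqrt(3)*b/14) + (C3*sin(14^(3/4)*sqrt(3)*b/14) + C4*cos(14^(3/4)*sqrt(3)*b/14))*exp(14^(3/4)*sqrt(3)*b/14)


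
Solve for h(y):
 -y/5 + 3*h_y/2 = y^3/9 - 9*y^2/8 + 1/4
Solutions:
 h(y) = C1 + y^4/54 - y^3/4 + y^2/15 + y/6


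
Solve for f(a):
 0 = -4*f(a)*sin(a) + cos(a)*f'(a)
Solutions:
 f(a) = C1/cos(a)^4


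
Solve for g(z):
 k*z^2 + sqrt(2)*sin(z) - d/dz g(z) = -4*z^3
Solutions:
 g(z) = C1 + k*z^3/3 + z^4 - sqrt(2)*cos(z)


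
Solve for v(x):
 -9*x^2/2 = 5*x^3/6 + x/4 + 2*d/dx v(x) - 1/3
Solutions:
 v(x) = C1 - 5*x^4/48 - 3*x^3/4 - x^2/16 + x/6


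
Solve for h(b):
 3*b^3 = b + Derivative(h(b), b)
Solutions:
 h(b) = C1 + 3*b^4/4 - b^2/2


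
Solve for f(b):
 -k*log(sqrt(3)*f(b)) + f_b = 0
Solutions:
 Integral(1/(2*log(_y) + log(3)), (_y, f(b))) = C1 + b*k/2


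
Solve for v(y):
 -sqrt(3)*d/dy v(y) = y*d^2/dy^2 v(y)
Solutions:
 v(y) = C1 + C2*y^(1 - sqrt(3))


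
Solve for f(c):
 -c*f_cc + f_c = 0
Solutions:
 f(c) = C1 + C2*c^2


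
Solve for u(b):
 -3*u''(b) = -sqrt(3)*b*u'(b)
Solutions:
 u(b) = C1 + C2*erfi(sqrt(2)*3^(3/4)*b/6)


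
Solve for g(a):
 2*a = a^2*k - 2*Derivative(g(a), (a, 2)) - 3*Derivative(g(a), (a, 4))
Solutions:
 g(a) = C1 + C2*a + C3*sin(sqrt(6)*a/3) + C4*cos(sqrt(6)*a/3) + a^4*k/24 - a^3/6 - 3*a^2*k/4


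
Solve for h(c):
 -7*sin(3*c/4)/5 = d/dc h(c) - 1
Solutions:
 h(c) = C1 + c + 28*cos(3*c/4)/15


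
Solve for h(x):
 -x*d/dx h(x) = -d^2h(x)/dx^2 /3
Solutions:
 h(x) = C1 + C2*erfi(sqrt(6)*x/2)


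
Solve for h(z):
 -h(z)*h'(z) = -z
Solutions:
 h(z) = -sqrt(C1 + z^2)
 h(z) = sqrt(C1 + z^2)


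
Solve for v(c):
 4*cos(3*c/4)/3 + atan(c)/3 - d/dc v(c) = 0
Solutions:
 v(c) = C1 + c*atan(c)/3 - log(c^2 + 1)/6 + 16*sin(3*c/4)/9


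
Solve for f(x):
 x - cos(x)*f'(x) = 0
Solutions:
 f(x) = C1 + Integral(x/cos(x), x)


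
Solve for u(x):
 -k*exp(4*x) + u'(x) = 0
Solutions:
 u(x) = C1 + k*exp(4*x)/4


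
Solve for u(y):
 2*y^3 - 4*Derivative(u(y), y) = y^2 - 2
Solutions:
 u(y) = C1 + y^4/8 - y^3/12 + y/2


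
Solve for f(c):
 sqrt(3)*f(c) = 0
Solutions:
 f(c) = 0


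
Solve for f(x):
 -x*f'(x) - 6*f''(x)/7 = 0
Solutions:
 f(x) = C1 + C2*erf(sqrt(21)*x/6)


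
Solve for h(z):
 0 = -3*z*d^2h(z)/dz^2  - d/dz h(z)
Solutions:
 h(z) = C1 + C2*z^(2/3)


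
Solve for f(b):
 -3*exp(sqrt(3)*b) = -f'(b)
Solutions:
 f(b) = C1 + sqrt(3)*exp(sqrt(3)*b)


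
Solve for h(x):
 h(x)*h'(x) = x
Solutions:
 h(x) = -sqrt(C1 + x^2)
 h(x) = sqrt(C1 + x^2)


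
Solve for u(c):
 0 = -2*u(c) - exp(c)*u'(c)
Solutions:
 u(c) = C1*exp(2*exp(-c))


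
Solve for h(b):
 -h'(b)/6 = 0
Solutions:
 h(b) = C1


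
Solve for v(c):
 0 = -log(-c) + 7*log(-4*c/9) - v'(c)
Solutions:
 v(c) = C1 + 6*c*log(-c) + 2*c*(-7*log(3) - 3 + 7*log(2))


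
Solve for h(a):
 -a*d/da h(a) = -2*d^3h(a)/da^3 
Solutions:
 h(a) = C1 + Integral(C2*airyai(2^(2/3)*a/2) + C3*airybi(2^(2/3)*a/2), a)


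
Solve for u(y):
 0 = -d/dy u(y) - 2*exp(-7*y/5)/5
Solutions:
 u(y) = C1 + 2*exp(-7*y/5)/7


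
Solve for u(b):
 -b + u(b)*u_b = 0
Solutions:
 u(b) = -sqrt(C1 + b^2)
 u(b) = sqrt(C1 + b^2)


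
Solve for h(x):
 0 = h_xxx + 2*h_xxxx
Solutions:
 h(x) = C1 + C2*x + C3*x^2 + C4*exp(-x/2)


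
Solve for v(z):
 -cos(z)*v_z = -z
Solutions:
 v(z) = C1 + Integral(z/cos(z), z)


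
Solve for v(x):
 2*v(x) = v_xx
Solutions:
 v(x) = C1*exp(-sqrt(2)*x) + C2*exp(sqrt(2)*x)


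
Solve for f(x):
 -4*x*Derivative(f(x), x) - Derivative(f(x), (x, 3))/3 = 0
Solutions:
 f(x) = C1 + Integral(C2*airyai(-12^(1/3)*x) + C3*airybi(-12^(1/3)*x), x)


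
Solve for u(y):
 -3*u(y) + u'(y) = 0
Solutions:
 u(y) = C1*exp(3*y)


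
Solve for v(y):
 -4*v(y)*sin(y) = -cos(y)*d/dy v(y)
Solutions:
 v(y) = C1/cos(y)^4


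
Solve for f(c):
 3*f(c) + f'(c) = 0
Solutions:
 f(c) = C1*exp(-3*c)


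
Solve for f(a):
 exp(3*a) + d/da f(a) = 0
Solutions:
 f(a) = C1 - exp(3*a)/3


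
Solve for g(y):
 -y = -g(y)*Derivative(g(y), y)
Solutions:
 g(y) = -sqrt(C1 + y^2)
 g(y) = sqrt(C1 + y^2)


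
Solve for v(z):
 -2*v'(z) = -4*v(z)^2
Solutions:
 v(z) = -1/(C1 + 2*z)


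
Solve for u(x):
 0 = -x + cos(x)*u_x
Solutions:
 u(x) = C1 + Integral(x/cos(x), x)


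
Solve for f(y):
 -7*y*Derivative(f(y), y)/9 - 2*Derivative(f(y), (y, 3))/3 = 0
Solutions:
 f(y) = C1 + Integral(C2*airyai(-6^(2/3)*7^(1/3)*y/6) + C3*airybi(-6^(2/3)*7^(1/3)*y/6), y)


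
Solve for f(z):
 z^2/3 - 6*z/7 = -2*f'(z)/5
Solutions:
 f(z) = C1 - 5*z^3/18 + 15*z^2/14


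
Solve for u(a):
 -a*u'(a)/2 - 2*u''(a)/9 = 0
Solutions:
 u(a) = C1 + C2*erf(3*sqrt(2)*a/4)


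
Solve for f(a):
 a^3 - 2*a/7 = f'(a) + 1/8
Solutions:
 f(a) = C1 + a^4/4 - a^2/7 - a/8


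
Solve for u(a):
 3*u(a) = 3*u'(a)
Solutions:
 u(a) = C1*exp(a)


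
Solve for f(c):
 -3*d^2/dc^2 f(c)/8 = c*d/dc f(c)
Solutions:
 f(c) = C1 + C2*erf(2*sqrt(3)*c/3)


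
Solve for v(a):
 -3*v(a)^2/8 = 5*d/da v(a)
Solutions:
 v(a) = 40/(C1 + 3*a)


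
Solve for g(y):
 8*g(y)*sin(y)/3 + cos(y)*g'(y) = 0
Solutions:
 g(y) = C1*cos(y)^(8/3)


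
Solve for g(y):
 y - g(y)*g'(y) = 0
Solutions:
 g(y) = -sqrt(C1 + y^2)
 g(y) = sqrt(C1 + y^2)


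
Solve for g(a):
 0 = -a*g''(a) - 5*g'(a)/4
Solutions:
 g(a) = C1 + C2/a^(1/4)


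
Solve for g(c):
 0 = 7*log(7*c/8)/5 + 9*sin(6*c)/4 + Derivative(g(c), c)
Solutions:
 g(c) = C1 - 7*c*log(c)/5 - 7*c*log(7)/5 + 7*c/5 + 21*c*log(2)/5 + 3*cos(6*c)/8


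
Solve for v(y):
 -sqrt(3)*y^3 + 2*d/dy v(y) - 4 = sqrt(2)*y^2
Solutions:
 v(y) = C1 + sqrt(3)*y^4/8 + sqrt(2)*y^3/6 + 2*y


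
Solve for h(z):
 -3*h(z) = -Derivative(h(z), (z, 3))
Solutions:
 h(z) = C3*exp(3^(1/3)*z) + (C1*sin(3^(5/6)*z/2) + C2*cos(3^(5/6)*z/2))*exp(-3^(1/3)*z/2)


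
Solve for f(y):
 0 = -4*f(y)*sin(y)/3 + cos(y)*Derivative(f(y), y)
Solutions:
 f(y) = C1/cos(y)^(4/3)


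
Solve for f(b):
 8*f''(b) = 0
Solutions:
 f(b) = C1 + C2*b


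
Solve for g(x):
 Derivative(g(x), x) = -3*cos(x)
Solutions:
 g(x) = C1 - 3*sin(x)


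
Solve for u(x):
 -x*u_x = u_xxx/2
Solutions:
 u(x) = C1 + Integral(C2*airyai(-2^(1/3)*x) + C3*airybi(-2^(1/3)*x), x)


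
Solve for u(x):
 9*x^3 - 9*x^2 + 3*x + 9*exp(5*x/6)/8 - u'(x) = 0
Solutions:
 u(x) = C1 + 9*x^4/4 - 3*x^3 + 3*x^2/2 + 27*exp(5*x/6)/20


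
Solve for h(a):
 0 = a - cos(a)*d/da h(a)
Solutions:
 h(a) = C1 + Integral(a/cos(a), a)


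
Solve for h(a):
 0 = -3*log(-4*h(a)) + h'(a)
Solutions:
 -Integral(1/(log(-_y) + 2*log(2)), (_y, h(a)))/3 = C1 - a


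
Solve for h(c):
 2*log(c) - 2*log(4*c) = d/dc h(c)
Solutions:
 h(c) = C1 - 4*c*log(2)


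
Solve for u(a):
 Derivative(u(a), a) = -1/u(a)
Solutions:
 u(a) = -sqrt(C1 - 2*a)
 u(a) = sqrt(C1 - 2*a)


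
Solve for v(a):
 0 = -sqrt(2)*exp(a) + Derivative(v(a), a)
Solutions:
 v(a) = C1 + sqrt(2)*exp(a)
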